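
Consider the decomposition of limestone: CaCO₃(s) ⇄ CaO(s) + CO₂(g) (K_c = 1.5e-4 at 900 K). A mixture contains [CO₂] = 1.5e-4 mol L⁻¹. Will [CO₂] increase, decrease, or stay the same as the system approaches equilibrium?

(CaCO₃, CaO are pure solids — omitted from Q_c.)
Q_c = [CO₂] = 1.5e-4
Q_c = 1.5e-4 = K_c; the system is at equilibrium.

stay the same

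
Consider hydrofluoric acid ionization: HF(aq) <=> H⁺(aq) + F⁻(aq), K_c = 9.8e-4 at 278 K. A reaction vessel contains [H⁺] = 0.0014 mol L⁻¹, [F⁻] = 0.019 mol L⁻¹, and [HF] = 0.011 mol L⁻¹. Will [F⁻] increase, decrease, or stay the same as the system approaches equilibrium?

decrease

Q_c = [H⁺]·[F⁻] / [HF] = (0.0014)·(0.019) / (0.011) = 0.0024
Q_c = 0.0024 > K_c = 9.8e-4: net reverse reaction.
F⁻ is a product, so it decreases.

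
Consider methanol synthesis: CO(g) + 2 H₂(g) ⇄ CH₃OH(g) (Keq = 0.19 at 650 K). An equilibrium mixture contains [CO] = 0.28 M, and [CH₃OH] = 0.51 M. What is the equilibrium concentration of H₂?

[H₂] = 3.1 M

At equilibrium, Keq = [CH₃OH] / ([CO]·[H₂]²) = 0.19.
(0.51) / ((0.28)·([H₂])²) = 0.19
[H₂]² = 9.59 ⇒ [H₂] = 3.1 M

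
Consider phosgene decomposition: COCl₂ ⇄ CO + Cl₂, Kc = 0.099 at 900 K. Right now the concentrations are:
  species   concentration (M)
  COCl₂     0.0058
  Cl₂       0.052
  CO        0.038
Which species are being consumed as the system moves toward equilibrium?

CO, Cl₂ (products)

Qc = [CO]·[Cl₂] / [COCl₂] = (0.038)·(0.052) / (0.0058) = 0.34
Qc = 0.34 > Kc = 0.099: net reverse reaction.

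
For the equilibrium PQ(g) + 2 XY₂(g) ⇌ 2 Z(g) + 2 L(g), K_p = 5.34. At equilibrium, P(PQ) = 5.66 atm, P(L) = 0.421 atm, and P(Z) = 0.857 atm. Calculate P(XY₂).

At equilibrium, K_p = P(Z)²·P(L)² / (P(PQ)·P(XY₂)²) = 5.34.
(0.857)²·(0.421)² / ((5.66)·(P(XY₂))²) = 5.34
P(XY₂)² = 0.00431 ⇒ P(XY₂) = 0.0656 atm

P(XY₂) = 0.0656 atm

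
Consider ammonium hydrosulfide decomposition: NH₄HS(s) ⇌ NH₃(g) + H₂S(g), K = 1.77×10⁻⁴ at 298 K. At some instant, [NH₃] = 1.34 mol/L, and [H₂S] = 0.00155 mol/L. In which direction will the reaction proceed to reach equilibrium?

(NH₄HS is a pure solid — omitted from Q.)
Q = [NH₃]·[H₂S] = (1.34)·(0.00155) = 0.00208
Q = 0.00208 > K = 1.77×10⁻⁴, so the reverse reaction proceeds.

to the left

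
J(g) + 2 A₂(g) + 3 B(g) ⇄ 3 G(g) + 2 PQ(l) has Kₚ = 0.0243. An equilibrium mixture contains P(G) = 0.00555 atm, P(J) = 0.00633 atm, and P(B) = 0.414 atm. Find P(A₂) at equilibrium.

P(A₂) = 0.125 atm

(PQ is a pure liquid — omitted from Kₚ.)
At equilibrium, Kₚ = P(G)³ / (P(J)·P(A₂)²·P(B)³) = 0.0243.
(0.00555)³ / ((0.00633)·(P(A₂))²·(0.414)³) = 0.0243
P(A₂)² = 0.0157 ⇒ P(A₂) = 0.125 atm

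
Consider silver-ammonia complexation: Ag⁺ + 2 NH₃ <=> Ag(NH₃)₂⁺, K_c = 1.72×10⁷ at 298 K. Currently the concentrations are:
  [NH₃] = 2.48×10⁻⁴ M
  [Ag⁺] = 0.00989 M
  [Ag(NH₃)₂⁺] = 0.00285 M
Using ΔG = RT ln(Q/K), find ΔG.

ΔG = -3.22 kJ/mol

Q_c = [Ag(NH₃)₂⁺] / ([Ag⁺]·[NH₃]²) = (0.00285) / ((0.00989)·(2.48×10⁻⁴)²) = 4.69×10⁶
ΔG = RT ln(Q_c/K_c) = (8.314 J mol⁻¹ K⁻¹)(298 K) × ln(4.69×10⁶/1.72×10⁷)
   = (2.478 kJ/mol)(-1.299) = -3.22 kJ/mol
ΔG < 0, so the forward reaction is spontaneous (proceeds forward).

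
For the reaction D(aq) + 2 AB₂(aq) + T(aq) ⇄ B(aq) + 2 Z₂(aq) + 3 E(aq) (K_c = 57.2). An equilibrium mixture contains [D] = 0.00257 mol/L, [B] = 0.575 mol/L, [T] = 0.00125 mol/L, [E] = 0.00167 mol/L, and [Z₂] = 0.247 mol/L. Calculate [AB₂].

[AB₂] = 9.43×10⁻⁴ mol/L

At equilibrium, K_c = [B]·[Z₂]²·[E]³ / ([D]·[AB₂]²·[T]) = 57.2.
(0.575)·(0.247)²·(0.00167)³ / ((0.00257)·([AB₂])²·(0.00125)) = 57.2
[AB₂]² = 8.89×10⁻⁷ ⇒ [AB₂] = 9.43×10⁻⁴ mol/L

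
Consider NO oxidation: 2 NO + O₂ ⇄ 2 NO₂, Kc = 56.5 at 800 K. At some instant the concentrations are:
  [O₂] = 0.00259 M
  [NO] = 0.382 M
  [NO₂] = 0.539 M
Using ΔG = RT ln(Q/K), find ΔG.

ΔG = 17.4 kJ/mol

Qc = [NO₂]² / ([NO]²·[O₂]) = (0.539)² / ((0.382)²·(0.00259)) = 769
ΔG = RT ln(Qc/Kc) = (8.314 J mol⁻¹ K⁻¹)(800 K) × ln(769/56.5)
   = (6.651 kJ/mol)(2.611) = 17.4 kJ/mol
ΔG > 0, so the forward reaction is non-spontaneous (proceeds in reverse).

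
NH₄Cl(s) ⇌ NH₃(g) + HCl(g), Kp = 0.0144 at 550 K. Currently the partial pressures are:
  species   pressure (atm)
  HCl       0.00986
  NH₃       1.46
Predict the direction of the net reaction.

neither direction; the system is at equilibrium

(NH₄Cl is a pure solid — omitted from Qp.)
Qp = P(NH₃)·P(HCl) = (1.46)·(0.00986) = 0.0144
Qp = 0.0144 = Kp, so the system is already at equilibrium.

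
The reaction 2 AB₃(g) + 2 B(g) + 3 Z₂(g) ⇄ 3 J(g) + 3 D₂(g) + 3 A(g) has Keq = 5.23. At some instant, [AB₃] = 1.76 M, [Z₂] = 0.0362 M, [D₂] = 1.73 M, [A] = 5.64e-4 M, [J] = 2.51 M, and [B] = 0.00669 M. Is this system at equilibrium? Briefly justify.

Q = [J]³·[D₂]³·[A]³ / ([AB₃]²·[B]²·[Z₂]³) = (2.51)³·(1.73)³·(5.64e-4)³ / ((1.76)²·(0.00669)²·(0.0362)³) = 2.23
Q = 2.23 < Keq = 5.23: net forward reaction.

no; Q < K, reaction proceeds forward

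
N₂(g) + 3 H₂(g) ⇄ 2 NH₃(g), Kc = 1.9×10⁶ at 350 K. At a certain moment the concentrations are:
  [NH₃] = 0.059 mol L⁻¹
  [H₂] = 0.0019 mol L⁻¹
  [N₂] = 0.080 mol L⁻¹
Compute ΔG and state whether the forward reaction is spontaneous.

Qc = [NH₃]² / ([N₂]·[H₂]³) = (0.059)² / ((0.080)·(0.0019)³) = 6.34×10⁶
ΔG = RT ln(Qc/Kc) = (8.314 J mol⁻¹ K⁻¹)(350 K) × ln(6.34×10⁶/1.9×10⁶)
   = (2.910 kJ/mol)(1.205) = 3.51 kJ/mol
ΔG > 0, so the forward reaction is non-spontaneous (proceeds in reverse).

ΔG = 3.51 kJ/mol; the forward reaction is non-spontaneous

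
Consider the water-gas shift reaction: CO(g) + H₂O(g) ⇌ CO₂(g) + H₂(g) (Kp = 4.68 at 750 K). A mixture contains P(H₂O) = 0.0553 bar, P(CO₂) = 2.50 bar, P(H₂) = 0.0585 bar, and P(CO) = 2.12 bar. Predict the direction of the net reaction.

in the forward direction

Qp = P(CO₂)·P(H₂) / (P(CO)·P(H₂O)) = (2.50)·(0.0585) / ((2.12)·(0.0553)) = 1.25
Qp = 1.25 < Kp = 4.68, so the forward reaction proceeds.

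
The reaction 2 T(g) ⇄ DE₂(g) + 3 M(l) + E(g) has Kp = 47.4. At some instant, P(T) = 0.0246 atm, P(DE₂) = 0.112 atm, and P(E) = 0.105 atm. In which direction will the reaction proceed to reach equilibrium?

(M is a pure liquid — omitted from Qp.)
Qp = P(DE₂)·P(E) / P(T)² = (0.112)·(0.105) / (0.0246)² = 19.4
Qp = 19.4 < Kp = 47.4, so the forward reaction proceeds.

in the forward direction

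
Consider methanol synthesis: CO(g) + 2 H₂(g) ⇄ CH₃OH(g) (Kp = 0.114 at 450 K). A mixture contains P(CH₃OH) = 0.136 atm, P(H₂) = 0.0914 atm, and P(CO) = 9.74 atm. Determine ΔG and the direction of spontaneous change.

Qp = P(CH₃OH) / (P(CO)·P(H₂)²) = (0.136) / ((9.74)·(0.0914)²) = 1.67
ΔG = RT ln(Qp/Kp) = (8.314 J mol⁻¹ K⁻¹)(450 K) × ln(1.67/0.114)
   = (3.741 kJ/mol)(2.684) = 10.0 kJ/mol
ΔG > 0, so the forward reaction is non-spontaneous (proceeds in reverse).

ΔG = 10.0 kJ/mol; the forward reaction is non-spontaneous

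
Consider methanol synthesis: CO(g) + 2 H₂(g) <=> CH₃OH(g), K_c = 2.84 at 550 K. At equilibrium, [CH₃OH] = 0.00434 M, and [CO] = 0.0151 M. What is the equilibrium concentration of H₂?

[H₂] = 0.318 M

At equilibrium, K_c = [CH₃OH] / ([CO]·[H₂]²) = 2.84.
(0.00434) / ((0.0151)·([H₂])²) = 2.84
[H₂]² = 0.101 ⇒ [H₂] = 0.318 M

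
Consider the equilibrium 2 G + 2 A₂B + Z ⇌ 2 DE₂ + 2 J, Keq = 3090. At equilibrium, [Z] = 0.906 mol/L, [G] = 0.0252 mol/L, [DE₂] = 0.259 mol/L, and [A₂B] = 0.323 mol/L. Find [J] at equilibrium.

At equilibrium, Keq = [DE₂]²·[J]² / ([G]²·[A₂B]²·[Z]) = 3090.
(0.259)²·([J])² / ((0.0252)²·(0.323)²·(0.906)) = 3090
[J]² = 2.76 ⇒ [J] = 1.66 mol/L

[J] = 1.66 mol/L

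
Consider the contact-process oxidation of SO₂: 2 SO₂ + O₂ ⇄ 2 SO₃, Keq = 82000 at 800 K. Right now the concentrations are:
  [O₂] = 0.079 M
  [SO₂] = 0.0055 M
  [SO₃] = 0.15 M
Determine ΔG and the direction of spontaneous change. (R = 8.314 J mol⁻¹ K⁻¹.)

ΔG = -14.4 kJ/mol; the forward reaction is spontaneous

Q = [SO₃]² / ([SO₂]²·[O₂]) = (0.15)² / ((0.0055)²·(0.079)) = 9420
ΔG = RT ln(Q/Keq) = (8.314 J mol⁻¹ K⁻¹)(800 K) × ln(9420/82000)
   = (6.651 kJ/mol)(-2.164) = -14.4 kJ/mol
ΔG < 0, so the forward reaction is spontaneous (proceeds forward).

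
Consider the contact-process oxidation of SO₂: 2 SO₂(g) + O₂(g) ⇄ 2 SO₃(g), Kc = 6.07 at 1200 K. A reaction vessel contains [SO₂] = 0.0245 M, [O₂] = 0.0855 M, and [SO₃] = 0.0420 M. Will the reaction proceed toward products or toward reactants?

toward reactants

Qc = [SO₃]² / ([SO₂]²·[O₂]) = (0.0420)² / ((0.0245)²·(0.0855)) = 34.4
Qc = 34.4 > Kc = 6.07, so the reverse reaction proceeds.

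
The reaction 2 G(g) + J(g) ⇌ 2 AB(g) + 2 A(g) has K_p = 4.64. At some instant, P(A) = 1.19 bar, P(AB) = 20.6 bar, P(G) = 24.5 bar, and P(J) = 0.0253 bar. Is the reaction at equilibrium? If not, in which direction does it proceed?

toward reactants

Q_p = P(AB)²·P(A)² / (P(G)²·P(J)) = (20.6)²·(1.19)² / ((24.5)²·(0.0253)) = 39.6
Q_p = 39.6 > K_p = 4.64, so the reverse reaction proceeds.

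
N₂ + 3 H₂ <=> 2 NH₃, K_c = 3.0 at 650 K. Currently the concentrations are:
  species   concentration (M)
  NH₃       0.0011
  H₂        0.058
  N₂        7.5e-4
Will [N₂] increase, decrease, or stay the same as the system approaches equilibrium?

increase

Q_c = [NH₃]² / ([N₂]·[H₂]³) = (0.0011)² / ((7.5e-4)·(0.058)³) = 8.3
Q_c = 8.3 > K_c = 3.0: net reverse reaction.
N₂ is a reactant, so it increases.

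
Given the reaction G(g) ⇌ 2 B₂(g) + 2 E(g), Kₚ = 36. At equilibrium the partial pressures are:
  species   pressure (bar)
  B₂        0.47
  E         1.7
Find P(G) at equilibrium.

P(G) = 0.018 bar

At equilibrium, Kₚ = P(B₂)²·P(E)² / P(G) = 36.
(0.47)²·(1.7)² / (P(G)) = 36
P(G) = 0.0177 = 0.018 bar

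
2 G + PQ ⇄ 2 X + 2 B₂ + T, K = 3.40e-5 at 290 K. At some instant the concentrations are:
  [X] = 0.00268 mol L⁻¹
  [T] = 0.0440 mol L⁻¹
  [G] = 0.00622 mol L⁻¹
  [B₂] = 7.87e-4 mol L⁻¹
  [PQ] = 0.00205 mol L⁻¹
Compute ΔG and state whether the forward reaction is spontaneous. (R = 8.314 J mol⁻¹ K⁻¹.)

Q = [X]²·[B₂]²·[T] / ([G]²·[PQ]) = (0.00268)²·(7.87e-4)²·(0.0440) / ((0.00622)²·(0.00205)) = 2.47e-6
ΔG = RT ln(Q/K) = (8.314 J mol⁻¹ K⁻¹)(290 K) × ln(2.47e-6/3.40e-5)
   = (2.411 kJ/mol)(-2.622) = -6.32 kJ/mol
ΔG < 0, so the forward reaction is spontaneous (proceeds forward).

ΔG = -6.32 kJ/mol; the forward reaction is spontaneous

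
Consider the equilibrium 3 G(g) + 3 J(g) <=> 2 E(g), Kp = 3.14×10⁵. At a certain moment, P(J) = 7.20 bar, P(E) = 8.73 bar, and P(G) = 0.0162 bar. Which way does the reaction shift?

Qp = P(E)² / (P(G)³·P(J)³) = (8.73)² / ((0.0162)³·(7.20)³) = 48000
Qp = 48000 < Kp = 3.14×10⁵, so the forward reaction proceeds.

toward products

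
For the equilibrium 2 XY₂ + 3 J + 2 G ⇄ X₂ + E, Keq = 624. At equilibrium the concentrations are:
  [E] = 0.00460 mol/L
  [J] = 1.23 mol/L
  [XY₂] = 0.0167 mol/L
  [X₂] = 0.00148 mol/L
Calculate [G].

At equilibrium, Keq = [X₂]·[E] / ([XY₂]²·[J]³·[G]²) = 624.
(0.00148)·(0.00460) / ((0.0167)²·(1.23)³·([G])²) = 624
[G]² = 2.10e-5 ⇒ [G] = 0.00459 mol/L

[G] = 0.00459 mol/L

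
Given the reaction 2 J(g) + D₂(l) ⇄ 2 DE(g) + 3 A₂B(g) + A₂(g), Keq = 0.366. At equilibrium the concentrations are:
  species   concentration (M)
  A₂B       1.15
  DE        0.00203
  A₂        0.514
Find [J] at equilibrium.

[J] = 0.00297 M

(D₂ is a pure liquid — omitted from Keq.)
At equilibrium, Keq = [DE]²·[A₂B]³·[A₂] / [J]² = 0.366.
(0.00203)²·(1.15)³·(0.514) / ([J])² = 0.366
[J]² = 8.80×10⁻⁶ ⇒ [J] = 0.00297 M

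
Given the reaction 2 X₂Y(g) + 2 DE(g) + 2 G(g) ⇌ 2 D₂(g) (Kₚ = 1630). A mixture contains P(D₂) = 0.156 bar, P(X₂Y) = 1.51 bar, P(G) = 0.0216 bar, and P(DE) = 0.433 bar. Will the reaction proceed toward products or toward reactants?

Qₚ = P(D₂)² / (P(X₂Y)²·P(DE)²·P(G)²) = (0.156)² / ((1.51)²·(0.433)²·(0.0216)²) = 122
Qₚ = 122 < Kₚ = 1630, so the forward reaction proceeds.

forward (toward products)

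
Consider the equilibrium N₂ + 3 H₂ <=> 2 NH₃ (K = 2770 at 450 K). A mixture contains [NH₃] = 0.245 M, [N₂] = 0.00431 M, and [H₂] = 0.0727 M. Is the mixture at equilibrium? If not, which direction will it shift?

no; Q > K, reaction proceeds in reverse

Q = [NH₃]² / ([N₂]·[H₂]³) = (0.245)² / ((0.00431)·(0.0727)³) = 36200
Q = 36200 > K = 2770: net reverse reaction.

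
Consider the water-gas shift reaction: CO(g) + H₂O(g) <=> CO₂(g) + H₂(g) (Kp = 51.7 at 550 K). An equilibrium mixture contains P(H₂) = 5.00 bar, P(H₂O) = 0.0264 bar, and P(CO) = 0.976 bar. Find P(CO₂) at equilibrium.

At equilibrium, Kp = P(CO₂)·P(H₂) / (P(CO)·P(H₂O)) = 51.7.
(P(CO₂))·(5.00) / ((0.976)·(0.0264)) = 51.7
P(CO₂) = 0.266 bar

P(CO₂) = 0.266 bar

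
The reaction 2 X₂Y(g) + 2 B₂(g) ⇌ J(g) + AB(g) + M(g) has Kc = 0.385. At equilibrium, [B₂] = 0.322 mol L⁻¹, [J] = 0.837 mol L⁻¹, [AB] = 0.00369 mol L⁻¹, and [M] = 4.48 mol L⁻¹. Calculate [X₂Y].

[X₂Y] = 0.589 mol L⁻¹

At equilibrium, Kc = [J]·[AB]·[M] / ([X₂Y]²·[B₂]²) = 0.385.
(0.837)·(0.00369)·(4.48) / (([X₂Y])²·(0.322)²) = 0.385
[X₂Y]² = 0.347 ⇒ [X₂Y] = 0.589 mol L⁻¹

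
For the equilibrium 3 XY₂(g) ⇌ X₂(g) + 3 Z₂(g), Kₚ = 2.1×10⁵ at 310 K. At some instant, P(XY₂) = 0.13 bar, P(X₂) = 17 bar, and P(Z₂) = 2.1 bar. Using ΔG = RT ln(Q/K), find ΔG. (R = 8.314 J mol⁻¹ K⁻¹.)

Qₚ = P(X₂)·P(Z₂)³ / P(XY₂)³ = (17)·(2.1)³ / (0.13)³ = 71700
ΔG = RT ln(Qₚ/Kₚ) = (8.314 J mol⁻¹ K⁻¹)(310 K) × ln(71700/2.1×10⁵)
   = (2.577 kJ/mol)(-1.075) = -2.77 kJ/mol
ΔG < 0, so the forward reaction is spontaneous (proceeds forward).

ΔG = -2.77 kJ/mol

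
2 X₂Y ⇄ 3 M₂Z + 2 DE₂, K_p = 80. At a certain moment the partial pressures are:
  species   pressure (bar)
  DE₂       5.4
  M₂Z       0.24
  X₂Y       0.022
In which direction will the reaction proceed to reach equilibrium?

to the left

Q_p = P(M₂Z)³·P(DE₂)² / P(X₂Y)² = (0.24)³·(5.4)² / (0.022)² = 830
Q_p = 830 > K_p = 80, so the reverse reaction proceeds.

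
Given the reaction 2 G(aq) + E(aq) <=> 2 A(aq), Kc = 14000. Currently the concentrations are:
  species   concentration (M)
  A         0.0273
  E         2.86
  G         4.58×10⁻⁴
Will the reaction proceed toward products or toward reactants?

to the right

Qc = [A]² / ([G]²·[E]) = (0.0273)² / ((4.58×10⁻⁴)²·(2.86)) = 1240
Qc = 1240 < Kc = 14000, so the forward reaction proceeds.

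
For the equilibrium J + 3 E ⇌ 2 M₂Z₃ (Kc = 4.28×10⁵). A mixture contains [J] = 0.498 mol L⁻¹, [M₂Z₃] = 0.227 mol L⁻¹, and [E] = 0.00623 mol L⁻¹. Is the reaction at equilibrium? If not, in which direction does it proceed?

neither direction; the system is at equilibrium

Qc = [M₂Z₃]² / ([J]·[E]³) = (0.227)² / ((0.498)·(0.00623)³) = 4.28×10⁵
Qc = 4.28×10⁵ = Kc, so the system is already at equilibrium.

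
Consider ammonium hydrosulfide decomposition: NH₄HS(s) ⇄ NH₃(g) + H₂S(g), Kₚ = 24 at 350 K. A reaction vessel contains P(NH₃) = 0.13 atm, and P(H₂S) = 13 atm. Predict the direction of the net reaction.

toward products

(NH₄HS is a pure solid — omitted from Qₚ.)
Qₚ = P(NH₃)·P(H₂S) = (0.13)·(13) = 1.7
Qₚ = 1.7 < Kₚ = 24, so the forward reaction proceeds.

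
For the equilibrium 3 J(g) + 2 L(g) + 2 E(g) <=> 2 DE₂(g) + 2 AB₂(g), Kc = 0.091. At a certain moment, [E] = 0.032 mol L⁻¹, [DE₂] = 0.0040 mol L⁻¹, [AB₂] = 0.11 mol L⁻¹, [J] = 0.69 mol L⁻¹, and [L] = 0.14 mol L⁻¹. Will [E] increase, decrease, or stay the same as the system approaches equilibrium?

Qc = [DE₂]²·[AB₂]² / ([J]³·[L]²·[E]²) = (0.0040)²·(0.11)² / ((0.69)³·(0.14)²·(0.032)²) = 0.029
Qc = 0.029 < Kc = 0.091: net forward reaction.
E is a reactant, so it decreases.

decrease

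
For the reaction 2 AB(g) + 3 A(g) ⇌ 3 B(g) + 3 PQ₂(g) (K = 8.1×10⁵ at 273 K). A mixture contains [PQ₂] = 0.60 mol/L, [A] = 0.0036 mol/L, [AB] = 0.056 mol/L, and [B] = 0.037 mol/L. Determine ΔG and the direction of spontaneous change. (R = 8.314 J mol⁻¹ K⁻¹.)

ΔG = -5.41 kJ/mol; the forward reaction is spontaneous

Q = [B]³·[PQ₂]³ / ([AB]²·[A]³) = (0.037)³·(0.60)³ / ((0.056)²·(0.0036)³) = 74800
ΔG = RT ln(Q/K) = (8.314 J mol⁻¹ K⁻¹)(273 K) × ln(74800/8.1×10⁵)
   = (2.270 kJ/mol)(-2.382) = -5.41 kJ/mol
ΔG < 0, so the forward reaction is spontaneous (proceeds forward).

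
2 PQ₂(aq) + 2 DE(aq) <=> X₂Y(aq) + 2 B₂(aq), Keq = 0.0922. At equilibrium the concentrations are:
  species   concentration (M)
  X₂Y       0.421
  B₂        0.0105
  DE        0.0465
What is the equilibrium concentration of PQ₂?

At equilibrium, Keq = [X₂Y]·[B₂]² / ([PQ₂]²·[DE]²) = 0.0922.
(0.421)·(0.0105)² / (([PQ₂])²·(0.0465)²) = 0.0922
[PQ₂]² = 0.233 ⇒ [PQ₂] = 0.483 M

[PQ₂] = 0.483 M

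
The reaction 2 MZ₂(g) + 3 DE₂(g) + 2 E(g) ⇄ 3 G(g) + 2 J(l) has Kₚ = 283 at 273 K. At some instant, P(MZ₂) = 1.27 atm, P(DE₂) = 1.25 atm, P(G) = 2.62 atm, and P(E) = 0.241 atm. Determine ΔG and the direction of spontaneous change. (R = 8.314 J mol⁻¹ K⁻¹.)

(J is a pure liquid — omitted from Qₚ.)
Qₚ = P(G)³ / (P(MZ₂)²·P(DE₂)³·P(E)²) = (2.62)³ / ((1.27)²·(1.25)³·(0.241)²) = 98.3
ΔG = RT ln(Qₚ/Kₚ) = (8.314 J mol⁻¹ K⁻¹)(273 K) × ln(98.3/283)
   = (2.270 kJ/mol)(-1.057) = -2.40 kJ/mol
ΔG < 0, so the forward reaction is spontaneous (proceeds forward).

ΔG = -2.40 kJ/mol; the forward reaction is spontaneous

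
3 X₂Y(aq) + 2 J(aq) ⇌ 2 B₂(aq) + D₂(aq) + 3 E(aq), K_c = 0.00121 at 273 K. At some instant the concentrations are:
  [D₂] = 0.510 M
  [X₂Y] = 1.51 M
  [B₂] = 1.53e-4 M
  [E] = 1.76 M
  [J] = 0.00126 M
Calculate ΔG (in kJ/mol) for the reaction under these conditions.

ΔG = 5.19 kJ/mol

Q_c = [B₂]²·[D₂]·[E]³ / ([X₂Y]³·[J]²) = (1.53e-4)²·(0.510)·(1.76)³ / ((1.51)³·(0.00126)²) = 0.0119
ΔG = RT ln(Q_c/K_c) = (8.314 J mol⁻¹ K⁻¹)(273 K) × ln(0.0119/0.00121)
   = (2.270 kJ/mol)(2.286) = 5.19 kJ/mol
ΔG > 0, so the forward reaction is non-spontaneous (proceeds in reverse).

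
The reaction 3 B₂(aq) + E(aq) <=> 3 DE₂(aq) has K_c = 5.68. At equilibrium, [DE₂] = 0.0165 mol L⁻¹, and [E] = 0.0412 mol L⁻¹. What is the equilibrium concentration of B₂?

[B₂] = 0.0268 mol L⁻¹

At equilibrium, K_c = [DE₂]³ / ([B₂]³·[E]) = 5.68.
(0.0165)³ / (([B₂])³·(0.0412)) = 5.68
[B₂]³ = 1.92×10⁻⁵ ⇒ [B₂] = 0.0268 mol L⁻¹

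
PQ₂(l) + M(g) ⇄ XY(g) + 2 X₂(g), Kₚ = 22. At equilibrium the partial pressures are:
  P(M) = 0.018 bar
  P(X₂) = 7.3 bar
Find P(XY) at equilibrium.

P(XY) = 0.0074 bar

(PQ₂ is a pure liquid — omitted from Kₚ.)
At equilibrium, Kₚ = P(XY)·P(X₂)² / P(M) = 22.
(P(XY))·(7.3)² / (0.018) = 22
P(XY) = 0.00743 = 0.0074 bar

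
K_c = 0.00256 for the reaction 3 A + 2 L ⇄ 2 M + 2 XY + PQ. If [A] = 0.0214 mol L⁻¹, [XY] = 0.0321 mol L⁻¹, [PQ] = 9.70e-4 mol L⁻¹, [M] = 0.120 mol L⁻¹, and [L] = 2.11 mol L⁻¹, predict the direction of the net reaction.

to the right

Q_c = [M]²·[XY]²·[PQ] / ([A]³·[L]²) = (0.120)²·(0.0321)²·(9.70e-4) / ((0.0214)³·(2.11)²) = 3.30e-4
Q_c = 3.30e-4 < K_c = 0.00256, so the forward reaction proceeds.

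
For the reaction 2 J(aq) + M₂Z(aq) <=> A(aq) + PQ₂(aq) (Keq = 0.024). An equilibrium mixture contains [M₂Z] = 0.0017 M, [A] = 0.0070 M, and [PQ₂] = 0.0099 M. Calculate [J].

[J] = 1.3 M

At equilibrium, Keq = [A]·[PQ₂] / ([J]²·[M₂Z]) = 0.024.
(0.0070)·(0.0099) / (([J])²·(0.0017)) = 0.024
[J]² = 1.70 ⇒ [J] = 1.3 M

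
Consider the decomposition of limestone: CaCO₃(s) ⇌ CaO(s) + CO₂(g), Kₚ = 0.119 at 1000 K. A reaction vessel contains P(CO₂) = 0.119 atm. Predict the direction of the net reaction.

no net change (already at equilibrium)

(CaCO₃, CaO are pure solids — omitted from Qₚ.)
Qₚ = P(CO₂) = 0.119
Qₚ = 0.119 = Kₚ, so the system is already at equilibrium.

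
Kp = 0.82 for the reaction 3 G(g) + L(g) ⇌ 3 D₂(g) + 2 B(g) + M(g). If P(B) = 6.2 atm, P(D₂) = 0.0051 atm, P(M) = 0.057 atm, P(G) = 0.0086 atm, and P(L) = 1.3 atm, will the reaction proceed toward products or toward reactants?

toward products

Qp = P(D₂)³·P(B)²·P(M) / (P(G)³·P(L)) = (0.0051)³·(6.2)²·(0.057) / ((0.0086)³·(1.3)) = 0.35
Qp = 0.35 < Kp = 0.82, so the forward reaction proceeds.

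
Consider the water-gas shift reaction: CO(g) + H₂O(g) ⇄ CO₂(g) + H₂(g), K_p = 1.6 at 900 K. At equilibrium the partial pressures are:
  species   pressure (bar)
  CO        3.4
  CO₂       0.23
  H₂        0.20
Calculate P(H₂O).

At equilibrium, K_p = P(CO₂)·P(H₂) / (P(CO)·P(H₂O)) = 1.6.
(0.23)·(0.20) / ((3.4)·(P(H₂O))) = 1.6
P(H₂O) = 0.00846 = 0.0085 bar

P(H₂O) = 0.0085 bar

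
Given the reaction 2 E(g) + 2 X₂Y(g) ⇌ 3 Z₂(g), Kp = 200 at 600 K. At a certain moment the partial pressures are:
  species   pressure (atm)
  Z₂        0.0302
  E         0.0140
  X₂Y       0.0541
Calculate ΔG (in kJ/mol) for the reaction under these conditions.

Qp = P(Z₂)³ / (P(E)²·P(X₂Y)²) = (0.0302)³ / ((0.0140)²·(0.0541)²) = 48.0
ΔG = RT ln(Qp/Kp) = (8.314 J mol⁻¹ K⁻¹)(600 K) × ln(48.0/200)
   = (4.988 kJ/mol)(-1.427) = -7.12 kJ/mol
ΔG < 0, so the forward reaction is spontaneous (proceeds forward).

ΔG = -7.12 kJ/mol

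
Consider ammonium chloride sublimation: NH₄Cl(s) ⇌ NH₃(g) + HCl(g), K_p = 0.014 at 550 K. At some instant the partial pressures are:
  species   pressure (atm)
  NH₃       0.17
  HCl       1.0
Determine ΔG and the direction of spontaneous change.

(NH₄Cl is a pure solid — omitted from Q_p.)
Q_p = P(NH₃)·P(HCl) = (0.17)·(1.0) = 0.170
ΔG = RT ln(Q_p/K_p) = (8.314 J mol⁻¹ K⁻¹)(550 K) × ln(0.170/0.014)
   = (4.573 kJ/mol)(2.497) = 11.4 kJ/mol
ΔG > 0, so the forward reaction is non-spontaneous (proceeds in reverse).

ΔG = 11.4 kJ/mol; the forward reaction is non-spontaneous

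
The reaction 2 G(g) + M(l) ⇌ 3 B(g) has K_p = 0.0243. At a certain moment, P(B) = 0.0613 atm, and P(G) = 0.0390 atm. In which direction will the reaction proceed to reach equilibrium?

(M is a pure liquid — omitted from Q_p.)
Q_p = P(B)³ / P(G)² = (0.0613)³ / (0.0390)² = 0.151
Q_p = 0.151 > K_p = 0.0243, so the reverse reaction proceeds.

reverse (toward reactants)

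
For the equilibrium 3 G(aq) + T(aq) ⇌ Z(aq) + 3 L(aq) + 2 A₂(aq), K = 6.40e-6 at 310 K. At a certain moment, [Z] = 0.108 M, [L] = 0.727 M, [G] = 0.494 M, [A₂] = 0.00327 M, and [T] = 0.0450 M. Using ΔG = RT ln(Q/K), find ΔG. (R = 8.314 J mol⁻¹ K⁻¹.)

Q = [Z]·[L]³·[A₂]² / ([G]³·[T]) = (0.108)·(0.727)³·(0.00327)² / ((0.494)³·(0.0450)) = 8.18e-5
ΔG = RT ln(Q/K) = (8.314 J mol⁻¹ K⁻¹)(310 K) × ln(8.18e-5/6.40e-6)
   = (2.577 kJ/mol)(2.548) = 6.57 kJ/mol
ΔG > 0, so the forward reaction is non-spontaneous (proceeds in reverse).

ΔG = 6.57 kJ/mol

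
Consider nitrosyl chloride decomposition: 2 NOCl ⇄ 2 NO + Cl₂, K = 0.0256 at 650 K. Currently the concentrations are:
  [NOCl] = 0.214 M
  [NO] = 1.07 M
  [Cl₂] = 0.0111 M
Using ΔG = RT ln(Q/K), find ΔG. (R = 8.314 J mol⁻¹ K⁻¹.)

ΔG = 12.9 kJ/mol

Q = [NO]²·[Cl₂] / [NOCl]² = (1.07)²·(0.0111) / (0.214)² = 0.277
ΔG = RT ln(Q/K) = (8.314 J mol⁻¹ K⁻¹)(650 K) × ln(0.277/0.0256)
   = (5.404 kJ/mol)(2.381) = 12.9 kJ/mol
ΔG > 0, so the forward reaction is non-spontaneous (proceeds in reverse).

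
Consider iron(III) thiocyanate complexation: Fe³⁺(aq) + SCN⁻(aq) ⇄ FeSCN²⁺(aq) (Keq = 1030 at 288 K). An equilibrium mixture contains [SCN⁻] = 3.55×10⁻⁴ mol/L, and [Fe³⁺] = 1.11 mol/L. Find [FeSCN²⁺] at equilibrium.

At equilibrium, Keq = [FeSCN²⁺] / ([Fe³⁺]·[SCN⁻]) = 1030.
([FeSCN²⁺]) / ((1.11)·(3.55×10⁻⁴)) = 1030
[FeSCN²⁺] = 0.406 mol/L

[FeSCN²⁺] = 0.406 mol/L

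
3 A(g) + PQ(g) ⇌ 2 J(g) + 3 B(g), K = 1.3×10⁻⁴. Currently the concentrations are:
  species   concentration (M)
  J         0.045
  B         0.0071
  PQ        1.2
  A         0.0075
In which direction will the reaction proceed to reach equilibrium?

Q = [J]²·[B]³ / ([A]³·[PQ]) = (0.045)²·(0.0071)³ / ((0.0075)³·(1.2)) = 0.0014
Q = 0.0014 > K = 1.3×10⁻⁴, so the reverse reaction proceeds.

reverse (toward reactants)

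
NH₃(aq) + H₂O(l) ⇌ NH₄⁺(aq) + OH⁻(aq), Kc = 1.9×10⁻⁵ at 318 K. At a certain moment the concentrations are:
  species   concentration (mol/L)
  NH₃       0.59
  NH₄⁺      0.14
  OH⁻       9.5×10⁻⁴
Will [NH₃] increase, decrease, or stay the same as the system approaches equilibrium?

increase

(H₂O is a pure liquid — omitted from Qc.)
Qc = [NH₄⁺]·[OH⁻] / [NH₃] = (0.14)·(9.5×10⁻⁴) / (0.59) = 2.3×10⁻⁴
Qc = 2.3×10⁻⁴ > Kc = 1.9×10⁻⁵: net reverse reaction.
NH₃ is a reactant, so it increases.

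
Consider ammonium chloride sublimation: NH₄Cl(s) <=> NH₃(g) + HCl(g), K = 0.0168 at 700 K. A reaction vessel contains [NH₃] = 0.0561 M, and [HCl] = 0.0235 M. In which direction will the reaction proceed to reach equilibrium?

forward (toward products)

(NH₄Cl is a pure solid — omitted from Q.)
Q = [NH₃]·[HCl] = (0.0561)·(0.0235) = 0.00132
Q = 0.00132 < K = 0.0168, so the forward reaction proceeds.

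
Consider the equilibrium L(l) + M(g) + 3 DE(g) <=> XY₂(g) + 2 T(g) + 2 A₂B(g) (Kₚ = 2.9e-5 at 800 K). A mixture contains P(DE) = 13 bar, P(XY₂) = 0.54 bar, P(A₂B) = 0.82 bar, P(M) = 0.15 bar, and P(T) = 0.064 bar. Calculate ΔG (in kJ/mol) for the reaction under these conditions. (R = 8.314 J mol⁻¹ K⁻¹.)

(L is a pure liquid — omitted from Qₚ.)
Qₚ = P(XY₂)·P(T)²·P(A₂B)² / (P(M)·P(DE)³) = (0.54)·(0.064)²·(0.82)² / ((0.15)·(13)³) = 4.51e-6
ΔG = RT ln(Qₚ/Kₚ) = (8.314 J mol⁻¹ K⁻¹)(800 K) × ln(4.51e-6/2.9e-5)
   = (6.651 kJ/mol)(-1.861) = -12.4 kJ/mol
ΔG < 0, so the forward reaction is spontaneous (proceeds forward).

ΔG = -12.4 kJ/mol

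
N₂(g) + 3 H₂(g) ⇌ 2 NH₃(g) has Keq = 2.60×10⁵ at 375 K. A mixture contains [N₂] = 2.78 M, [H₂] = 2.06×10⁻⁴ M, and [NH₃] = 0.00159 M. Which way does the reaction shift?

toward products

Q = [NH₃]² / ([N₂]·[H₂]³) = (0.00159)² / ((2.78)·(2.06×10⁻⁴)³) = 1.04×10⁵
Q = 1.04×10⁵ < Keq = 2.60×10⁵, so the forward reaction proceeds.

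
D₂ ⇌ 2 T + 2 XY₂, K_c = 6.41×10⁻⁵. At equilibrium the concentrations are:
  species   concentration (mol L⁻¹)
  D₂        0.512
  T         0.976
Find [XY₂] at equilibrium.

[XY₂] = 0.00587 mol L⁻¹

At equilibrium, K_c = [T]²·[XY₂]² / [D₂] = 6.41×10⁻⁵.
(0.976)²·([XY₂])² / (0.512) = 6.41×10⁻⁵
[XY₂]² = 3.45×10⁻⁵ ⇒ [XY₂] = 0.00587 mol L⁻¹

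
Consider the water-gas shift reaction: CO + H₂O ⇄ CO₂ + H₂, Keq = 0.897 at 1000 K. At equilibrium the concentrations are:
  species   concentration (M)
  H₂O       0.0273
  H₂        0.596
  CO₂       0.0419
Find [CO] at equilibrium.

[CO] = 1.02 M

At equilibrium, Keq = [CO₂]·[H₂] / ([CO]·[H₂O]) = 0.897.
(0.0419)·(0.596) / (([CO])·(0.0273)) = 0.897
[CO] = 1.02 M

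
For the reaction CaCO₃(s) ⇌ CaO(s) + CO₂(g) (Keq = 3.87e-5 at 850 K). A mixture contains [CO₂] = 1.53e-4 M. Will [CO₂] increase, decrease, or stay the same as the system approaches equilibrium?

decrease

(CaCO₃, CaO are pure solids — omitted from Q.)
Q = [CO₂] = 1.53e-4
Q = 1.53e-4 > Keq = 3.87e-5: net reverse reaction.
CO₂ is a product, so it decreases.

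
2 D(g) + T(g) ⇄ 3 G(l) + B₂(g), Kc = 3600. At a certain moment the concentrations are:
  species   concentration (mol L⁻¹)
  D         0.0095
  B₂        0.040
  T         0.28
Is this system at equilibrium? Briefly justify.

(G is a pure liquid — omitted from Qc.)
Qc = [B₂] / ([D]²·[T]) = (0.040) / ((0.0095)²·(0.28)) = 1600
Qc = 1600 < Kc = 3600: net forward reaction.

no; Q < K, reaction proceeds forward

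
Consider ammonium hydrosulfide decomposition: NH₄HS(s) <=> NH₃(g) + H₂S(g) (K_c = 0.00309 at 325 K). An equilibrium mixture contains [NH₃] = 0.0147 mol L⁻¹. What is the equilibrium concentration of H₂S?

(NH₄HS is a pure solid — omitted from K_c.)
At equilibrium, K_c = [NH₃]·[H₂S] = 0.00309.
(0.0147)·([H₂S]) = 0.00309
[H₂S] = 0.210 mol L⁻¹

[H₂S] = 0.210 mol L⁻¹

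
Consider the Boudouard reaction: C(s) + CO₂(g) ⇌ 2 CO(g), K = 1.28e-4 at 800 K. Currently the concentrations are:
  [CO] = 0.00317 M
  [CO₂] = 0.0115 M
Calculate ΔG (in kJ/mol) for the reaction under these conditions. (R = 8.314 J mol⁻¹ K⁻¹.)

(C is a pure solid — omitted from Q.)
Q = [CO]² / [CO₂] = (0.00317)² / (0.0115) = 8.74e-4
ΔG = RT ln(Q/K) = (8.314 J mol⁻¹ K⁻¹)(800 K) × ln(8.74e-4/1.28e-4)
   = (6.651 kJ/mol)(1.921) = 12.8 kJ/mol
ΔG > 0, so the forward reaction is non-spontaneous (proceeds in reverse).

ΔG = 12.8 kJ/mol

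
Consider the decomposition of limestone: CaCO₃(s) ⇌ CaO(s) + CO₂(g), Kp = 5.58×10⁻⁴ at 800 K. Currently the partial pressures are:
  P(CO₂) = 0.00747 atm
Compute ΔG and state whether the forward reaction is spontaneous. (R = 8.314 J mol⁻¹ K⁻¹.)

(CaCO₃, CaO are pure solids — omitted from Qp.)
Qp = P(CO₂) = 0.00747
ΔG = RT ln(Qp/Kp) = (8.314 J mol⁻¹ K⁻¹)(800 K) × ln(0.00747/5.58×10⁻⁴)
   = (6.651 kJ/mol)(2.594) = 17.3 kJ/mol
ΔG > 0, so the forward reaction is non-spontaneous (proceeds in reverse).

ΔG = 17.3 kJ/mol; the forward reaction is non-spontaneous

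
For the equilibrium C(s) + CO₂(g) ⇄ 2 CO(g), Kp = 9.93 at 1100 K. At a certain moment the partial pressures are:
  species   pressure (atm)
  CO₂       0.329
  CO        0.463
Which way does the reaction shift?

in the forward direction

(C is a pure solid — omitted from Qp.)
Qp = P(CO)² / P(CO₂) = (0.463)² / (0.329) = 0.652
Qp = 0.652 < Kp = 9.93, so the forward reaction proceeds.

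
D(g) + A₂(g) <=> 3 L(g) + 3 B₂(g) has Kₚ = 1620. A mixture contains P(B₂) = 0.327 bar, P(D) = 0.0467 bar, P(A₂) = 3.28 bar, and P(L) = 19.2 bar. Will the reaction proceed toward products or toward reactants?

no net change (already at equilibrium)

Qₚ = P(L)³·P(B₂)³ / (P(D)·P(A₂)) = (19.2)³·(0.327)³ / ((0.0467)·(3.28)) = 1620
Qₚ = 1620 = Kₚ, so the system is already at equilibrium.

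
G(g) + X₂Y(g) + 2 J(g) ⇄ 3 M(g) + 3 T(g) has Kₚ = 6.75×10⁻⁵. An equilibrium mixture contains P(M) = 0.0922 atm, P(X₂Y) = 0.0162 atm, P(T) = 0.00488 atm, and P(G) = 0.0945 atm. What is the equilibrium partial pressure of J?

At equilibrium, Kₚ = P(M)³·P(T)³ / (P(G)·P(X₂Y)·P(J)²) = 6.75×10⁻⁵.
(0.0922)³·(0.00488)³ / ((0.0945)·(0.0162)·(P(J))²) = 6.75×10⁻⁵
P(J)² = 8.81×10⁻⁴ ⇒ P(J) = 0.0297 atm

P(J) = 0.0297 atm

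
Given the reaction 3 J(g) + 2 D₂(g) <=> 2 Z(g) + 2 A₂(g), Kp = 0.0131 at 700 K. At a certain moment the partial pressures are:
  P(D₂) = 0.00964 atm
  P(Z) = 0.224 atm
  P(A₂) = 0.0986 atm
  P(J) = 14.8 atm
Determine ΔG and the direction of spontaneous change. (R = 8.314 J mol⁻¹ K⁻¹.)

ΔG = -12.2 kJ/mol; the forward reaction is spontaneous

Qp = P(Z)²·P(A₂)² / (P(J)³·P(D₂)²) = (0.224)²·(0.0986)² / ((14.8)³·(0.00964)²) = 0.00162
ΔG = RT ln(Qp/Kp) = (8.314 J mol⁻¹ K⁻¹)(700 K) × ln(0.00162/0.0131)
   = (5.820 kJ/mol)(-2.090) = -12.2 kJ/mol
ΔG < 0, so the forward reaction is spontaneous (proceeds forward).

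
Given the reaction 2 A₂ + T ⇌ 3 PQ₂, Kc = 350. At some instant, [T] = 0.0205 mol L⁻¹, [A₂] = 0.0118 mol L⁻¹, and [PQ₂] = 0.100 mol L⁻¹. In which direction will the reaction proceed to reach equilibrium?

neither direction; the system is at equilibrium

Qc = [PQ₂]³ / ([A₂]²·[T]) = (0.100)³ / ((0.0118)²·(0.0205)) = 350
Qc = 350 = Kc, so the system is already at equilibrium.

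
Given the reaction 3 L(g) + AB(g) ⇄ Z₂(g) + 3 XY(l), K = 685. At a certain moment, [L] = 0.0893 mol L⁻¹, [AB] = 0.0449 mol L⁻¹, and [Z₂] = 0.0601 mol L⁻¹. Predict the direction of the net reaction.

reverse (toward reactants)

(XY is a pure liquid — omitted from Q.)
Q = [Z₂] / ([L]³·[AB]) = (0.0601) / ((0.0893)³·(0.0449)) = 1880
Q = 1880 > K = 685, so the reverse reaction proceeds.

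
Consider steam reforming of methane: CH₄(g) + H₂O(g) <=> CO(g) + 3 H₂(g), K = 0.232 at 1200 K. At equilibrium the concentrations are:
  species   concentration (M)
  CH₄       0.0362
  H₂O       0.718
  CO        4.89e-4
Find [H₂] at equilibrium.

At equilibrium, K = [CO]·[H₂]³ / ([CH₄]·[H₂O]) = 0.232.
(4.89e-4)·([H₂])³ / ((0.0362)·(0.718)) = 0.232
[H₂]³ = 12.3 ⇒ [H₂] = 2.31 M

[H₂] = 2.31 M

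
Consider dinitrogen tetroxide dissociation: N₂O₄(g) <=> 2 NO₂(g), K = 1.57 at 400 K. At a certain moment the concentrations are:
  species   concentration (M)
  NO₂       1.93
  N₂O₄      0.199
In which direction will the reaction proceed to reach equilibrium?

in the reverse direction

Q = [NO₂]² / [N₂O₄] = (1.93)² / (0.199) = 18.7
Q = 18.7 > K = 1.57, so the reverse reaction proceeds.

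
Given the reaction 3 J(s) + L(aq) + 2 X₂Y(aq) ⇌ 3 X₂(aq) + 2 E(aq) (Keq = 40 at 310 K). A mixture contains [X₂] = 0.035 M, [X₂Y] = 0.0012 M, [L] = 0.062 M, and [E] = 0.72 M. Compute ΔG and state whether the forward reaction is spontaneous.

(J is a pure solid — omitted from Q.)
Q = [X₂]³·[E]² / ([L]·[X₂Y]²) = (0.035)³·(0.72)² / ((0.062)·(0.0012)²) = 249
ΔG = RT ln(Q/Keq) = (8.314 J mol⁻¹ K⁻¹)(310 K) × ln(249/40)
   = (2.577 kJ/mol)(1.829) = 4.71 kJ/mol
ΔG > 0, so the forward reaction is non-spontaneous (proceeds in reverse).

ΔG = 4.71 kJ/mol; the forward reaction is non-spontaneous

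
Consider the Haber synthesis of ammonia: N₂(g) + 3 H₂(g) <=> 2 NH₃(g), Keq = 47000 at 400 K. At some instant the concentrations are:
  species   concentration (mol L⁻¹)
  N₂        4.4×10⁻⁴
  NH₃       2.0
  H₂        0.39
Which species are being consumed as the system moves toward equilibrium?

NH₃ (products)

Q = [NH₃]² / ([N₂]·[H₂]³) = (2.0)² / ((4.4×10⁻⁴)·(0.39)³) = 1.5×10⁵
Q = 1.5×10⁵ > Keq = 47000: net reverse reaction.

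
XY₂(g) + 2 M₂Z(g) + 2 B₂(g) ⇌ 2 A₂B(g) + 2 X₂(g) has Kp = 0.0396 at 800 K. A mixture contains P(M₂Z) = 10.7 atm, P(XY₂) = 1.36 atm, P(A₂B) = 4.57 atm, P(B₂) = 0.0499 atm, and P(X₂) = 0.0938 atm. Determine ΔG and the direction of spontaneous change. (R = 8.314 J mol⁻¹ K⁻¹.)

ΔG = 16.5 kJ/mol; the forward reaction is non-spontaneous

Qp = P(A₂B)²·P(X₂)² / (P(XY₂)·P(M₂Z)²·P(B₂)²) = (4.57)²·(0.0938)² / ((1.36)·(10.7)²·(0.0499)²) = 0.474
ΔG = RT ln(Qp/Kp) = (8.314 J mol⁻¹ K⁻¹)(800 K) × ln(0.474/0.0396)
   = (6.651 kJ/mol)(2.482) = 16.5 kJ/mol
ΔG > 0, so the forward reaction is non-spontaneous (proceeds in reverse).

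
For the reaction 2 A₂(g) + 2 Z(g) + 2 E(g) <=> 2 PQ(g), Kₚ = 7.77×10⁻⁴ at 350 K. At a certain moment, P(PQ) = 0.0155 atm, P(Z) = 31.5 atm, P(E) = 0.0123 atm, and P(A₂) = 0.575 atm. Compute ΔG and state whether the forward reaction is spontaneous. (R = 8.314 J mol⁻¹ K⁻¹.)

ΔG = 5.32 kJ/mol; the forward reaction is non-spontaneous

Qₚ = P(PQ)² / (P(A₂)²·P(Z)²·P(E)²) = (0.0155)² / ((0.575)²·(31.5)²·(0.0123)²) = 0.00484
ΔG = RT ln(Qₚ/Kₚ) = (8.314 J mol⁻¹ K⁻¹)(350 K) × ln(0.00484/7.77×10⁻⁴)
   = (2.910 kJ/mol)(1.829) = 5.32 kJ/mol
ΔG > 0, so the forward reaction is non-spontaneous (proceeds in reverse).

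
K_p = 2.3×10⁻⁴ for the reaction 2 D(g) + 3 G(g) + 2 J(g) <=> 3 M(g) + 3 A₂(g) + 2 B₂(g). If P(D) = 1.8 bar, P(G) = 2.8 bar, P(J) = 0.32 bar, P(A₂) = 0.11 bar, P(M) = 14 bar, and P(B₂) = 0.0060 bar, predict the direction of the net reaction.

toward products

Q_p = P(M)³·P(A₂)³·P(B₂)² / (P(D)²·P(G)³·P(J)²) = (14)³·(0.11)³·(0.0060)² / ((1.8)²·(2.8)³·(0.32)²) = 1.8×10⁻⁵
Q_p = 1.8×10⁻⁵ < K_p = 2.3×10⁻⁴, so the forward reaction proceeds.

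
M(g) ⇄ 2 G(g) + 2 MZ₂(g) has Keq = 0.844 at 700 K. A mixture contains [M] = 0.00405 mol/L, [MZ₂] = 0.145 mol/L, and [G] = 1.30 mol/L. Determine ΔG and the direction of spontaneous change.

ΔG = 13.6 kJ/mol; the forward reaction is non-spontaneous

Q = [G]²·[MZ₂]² / [M] = (1.30)²·(0.145)² / (0.00405) = 8.77
ΔG = RT ln(Q/Keq) = (8.314 J mol⁻¹ K⁻¹)(700 K) × ln(8.77/0.844)
   = (5.820 kJ/mol)(2.341) = 13.6 kJ/mol
ΔG > 0, so the forward reaction is non-spontaneous (proceeds in reverse).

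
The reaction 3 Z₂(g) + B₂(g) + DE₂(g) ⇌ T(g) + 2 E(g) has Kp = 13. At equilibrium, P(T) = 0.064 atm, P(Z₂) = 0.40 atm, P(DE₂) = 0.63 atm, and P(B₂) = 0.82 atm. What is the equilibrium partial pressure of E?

P(E) = 2.6 atm

At equilibrium, Kp = P(T)·P(E)² / (P(Z₂)³·P(B₂)·P(DE₂)) = 13.
(0.064)·(P(E))² / ((0.40)³·(0.82)·(0.63)) = 13
P(E)² = 6.72 ⇒ P(E) = 2.6 atm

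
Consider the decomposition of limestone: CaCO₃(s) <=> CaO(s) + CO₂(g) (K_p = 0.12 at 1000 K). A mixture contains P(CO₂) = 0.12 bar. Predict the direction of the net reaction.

(CaCO₃, CaO are pure solids — omitted from Q_p.)
Q_p = P(CO₂) = 0.12
Q_p = 0.12 = K_p, so the system is already at equilibrium.

no net change (already at equilibrium)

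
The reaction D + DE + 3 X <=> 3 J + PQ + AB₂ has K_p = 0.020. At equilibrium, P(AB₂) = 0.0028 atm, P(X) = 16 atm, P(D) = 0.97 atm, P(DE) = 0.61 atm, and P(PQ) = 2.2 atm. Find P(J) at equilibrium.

At equilibrium, K_p = P(J)³·P(PQ)·P(AB₂) / (P(D)·P(DE)·P(X)³) = 0.020.
(P(J))³·(2.2)·(0.0028) / ((0.97)·(0.61)·(16)³) = 0.020
P(J)³ = 7870 ⇒ P(J) = 20 atm

P(J) = 20 atm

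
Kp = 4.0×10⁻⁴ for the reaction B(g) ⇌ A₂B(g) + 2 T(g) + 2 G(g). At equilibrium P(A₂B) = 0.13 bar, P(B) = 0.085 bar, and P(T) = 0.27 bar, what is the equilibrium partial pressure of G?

P(G) = 0.060 bar

At equilibrium, Kp = P(A₂B)·P(T)²·P(G)² / P(B) = 4.0×10⁻⁴.
(0.13)·(0.27)²·(P(G))² / (0.085) = 4.0×10⁻⁴
P(G)² = 0.00359 ⇒ P(G) = 0.060 bar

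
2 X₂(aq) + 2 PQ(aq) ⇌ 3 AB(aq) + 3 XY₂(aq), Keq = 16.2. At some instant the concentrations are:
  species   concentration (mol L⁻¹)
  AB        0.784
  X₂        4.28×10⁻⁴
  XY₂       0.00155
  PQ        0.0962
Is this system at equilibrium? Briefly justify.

Q = [AB]³·[XY₂]³ / ([X₂]²·[PQ]²) = (0.784)³·(0.00155)³ / ((4.28×10⁻⁴)²·(0.0962)²) = 1.06
Q = 1.06 < Keq = 16.2: net forward reaction.

no; Q < K, reaction proceeds forward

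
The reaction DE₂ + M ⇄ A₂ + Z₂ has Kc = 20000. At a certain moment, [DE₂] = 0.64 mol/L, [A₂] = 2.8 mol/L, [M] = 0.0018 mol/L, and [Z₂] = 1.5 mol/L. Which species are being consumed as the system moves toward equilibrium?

Qc = [A₂]·[Z₂] / ([DE₂]·[M]) = (2.8)·(1.5) / ((0.64)·(0.0018)) = 3600
Qc = 3600 < Kc = 20000: net forward reaction.

DE₂, M (reactants)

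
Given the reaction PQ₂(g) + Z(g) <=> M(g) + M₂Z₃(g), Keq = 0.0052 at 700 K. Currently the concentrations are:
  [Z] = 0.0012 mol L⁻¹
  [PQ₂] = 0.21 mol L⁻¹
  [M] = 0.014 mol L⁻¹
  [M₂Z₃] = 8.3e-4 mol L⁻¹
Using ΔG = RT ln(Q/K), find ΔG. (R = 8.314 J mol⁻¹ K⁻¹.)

ΔG = 12.7 kJ/mol

Q = [M]·[M₂Z₃] / ([PQ₂]·[Z]) = (0.014)·(8.3e-4) / ((0.21)·(0.0012)) = 0.0461
ΔG = RT ln(Q/Keq) = (8.314 J mol⁻¹ K⁻¹)(700 K) × ln(0.0461/0.0052)
   = (5.820 kJ/mol)(2.182) = 12.7 kJ/mol
ΔG > 0, so the forward reaction is non-spontaneous (proceeds in reverse).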